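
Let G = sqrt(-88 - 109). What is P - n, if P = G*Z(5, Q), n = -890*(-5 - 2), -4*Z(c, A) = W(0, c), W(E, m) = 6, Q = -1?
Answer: -6230 - 3*I*sqrt(197)/2 ≈ -6230.0 - 21.053*I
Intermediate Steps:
Z(c, A) = -3/2 (Z(c, A) = -1/4*6 = -3/2)
G = I*sqrt(197) (G = sqrt(-197) = I*sqrt(197) ≈ 14.036*I)
n = 6230 (n = -890*(-7) = 6230)
P = -3*I*sqrt(197)/2 (P = (I*sqrt(197))*(-3/2) = -3*I*sqrt(197)/2 ≈ -21.053*I)
P - n = -3*I*sqrt(197)/2 - 1*6230 = -3*I*sqrt(197)/2 - 6230 = -6230 - 3*I*sqrt(197)/2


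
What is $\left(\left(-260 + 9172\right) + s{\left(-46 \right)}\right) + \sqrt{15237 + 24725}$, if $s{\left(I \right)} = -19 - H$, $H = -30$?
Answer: $8923 + \sqrt{39962} \approx 9122.9$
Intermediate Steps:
$s{\left(I \right)} = 11$ ($s{\left(I \right)} = -19 - -30 = -19 + 30 = 11$)
$\left(\left(-260 + 9172\right) + s{\left(-46 \right)}\right) + \sqrt{15237 + 24725} = \left(\left(-260 + 9172\right) + 11\right) + \sqrt{15237 + 24725} = \left(8912 + 11\right) + \sqrt{39962} = 8923 + \sqrt{39962}$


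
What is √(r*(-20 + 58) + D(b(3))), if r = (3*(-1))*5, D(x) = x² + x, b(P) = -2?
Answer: 2*I*√142 ≈ 23.833*I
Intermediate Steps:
D(x) = x + x²
r = -15 (r = -3*5 = -15)
√(r*(-20 + 58) + D(b(3))) = √(-15*(-20 + 58) - 2*(1 - 2)) = √(-15*38 - 2*(-1)) = √(-570 + 2) = √(-568) = 2*I*√142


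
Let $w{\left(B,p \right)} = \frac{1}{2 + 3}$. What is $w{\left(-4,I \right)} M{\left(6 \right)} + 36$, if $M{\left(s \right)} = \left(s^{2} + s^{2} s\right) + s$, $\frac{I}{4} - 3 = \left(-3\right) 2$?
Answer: $\frac{438}{5} \approx 87.6$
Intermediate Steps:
$I = -12$ ($I = 12 + 4 \left(\left(-3\right) 2\right) = 12 + 4 \left(-6\right) = 12 - 24 = -12$)
$w{\left(B,p \right)} = \frac{1}{5}$
$M{\left(s \right)} = s + s^{2} + s^{3}$ ($M{\left(s \right)} = \left(s^{2} + s^{3}\right) + s = s + s^{2} + s^{3}$)
$w{\left(-4,I \right)} M{\left(6 \right)} + 36 = \frac{6 \left(1 + 6 + 6^{2}\right)}{5} + 36 = \frac{6 \left(1 + 6 + 36\right)}{5} + 36 = \frac{6 \cdot 43}{5} + 36 = \frac{1}{5} \cdot 258 + 36 = \frac{258}{5} + 36 = \frac{438}{5}$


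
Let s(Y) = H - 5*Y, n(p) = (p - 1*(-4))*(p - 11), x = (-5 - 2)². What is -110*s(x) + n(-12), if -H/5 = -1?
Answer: 26584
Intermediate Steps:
H = 5 (H = -5*(-1) = 5)
x = 49 (x = (-7)² = 49)
n(p) = (-11 + p)*(4 + p) (n(p) = (p + 4)*(-11 + p) = (4 + p)*(-11 + p) = (-11 + p)*(4 + p))
s(Y) = 5 - 5*Y
-110*s(x) + n(-12) = -110*(5 - 5*49) + (-44 + (-12)² - 7*(-12)) = -110*(5 - 245) + (-44 + 144 + 84) = -110*(-240) + 184 = 26400 + 184 = 26584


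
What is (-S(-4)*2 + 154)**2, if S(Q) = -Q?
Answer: 21316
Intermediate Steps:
(-S(-4)*2 + 154)**2 = (-(-1)*(-4)*2 + 154)**2 = (-1*4*2 + 154)**2 = (-4*2 + 154)**2 = (-8 + 154)**2 = 146**2 = 21316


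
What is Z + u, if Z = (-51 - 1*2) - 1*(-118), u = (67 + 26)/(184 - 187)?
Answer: 34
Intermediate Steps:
u = -31 (u = 93/(-3) = 93*(-1/3) = -31)
Z = 65 (Z = (-51 - 2) + 118 = -53 + 118 = 65)
Z + u = 65 - 31 = 34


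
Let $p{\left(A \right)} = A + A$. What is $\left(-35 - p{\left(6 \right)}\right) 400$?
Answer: $-18800$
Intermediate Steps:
$p{\left(A \right)} = 2 A$
$\left(-35 - p{\left(6 \right)}\right) 400 = \left(-35 - 2 \cdot 6\right) 400 = \left(-35 - 12\right) 400 = \left(-47\right) 400 = -18800$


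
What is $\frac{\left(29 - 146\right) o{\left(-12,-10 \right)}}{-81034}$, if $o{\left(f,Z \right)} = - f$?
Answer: $\frac{702}{40517} \approx 0.017326$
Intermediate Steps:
$\frac{\left(29 - 146\right) o{\left(-12,-10 \right)}}{-81034} = \frac{\left(29 - 146\right) \left(\left(-1\right) \left(-12\right)\right)}{-81034} = \left(-117\right) 12 \left(- \frac{1}{81034}\right) = \left(-1404\right) \left(- \frac{1}{81034}\right) = \frac{702}{40517}$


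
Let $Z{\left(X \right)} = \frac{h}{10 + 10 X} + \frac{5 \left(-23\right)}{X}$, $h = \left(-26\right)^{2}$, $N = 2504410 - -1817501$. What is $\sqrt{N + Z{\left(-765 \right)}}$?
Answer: $\frac{\sqrt{41009352500009410}}{97410} \approx 2078.9$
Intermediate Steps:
$N = 4321911$ ($N = 2504410 + 1817501 = 4321911$)
$h = 676$
$Z{\left(X \right)} = - \frac{115}{X} + \frac{676}{10 + 10 X}$ ($Z{\left(X \right)} = \frac{676}{10 + 10 X} + \frac{5 \left(-23\right)}{X} = \frac{676}{10 + 10 X} - \frac{115}{X} = - \frac{115}{X} + \frac{676}{10 + 10 X}$)
$\sqrt{N + Z{\left(-765 \right)}} = \sqrt{4321911 + \frac{-575 - -181305}{5 \left(-765\right) \left(1 - 765\right)}} = \sqrt{4321911 + \frac{1}{5} \left(- \frac{1}{765}\right) \frac{1}{-764} \left(-575 + 181305\right)} = \sqrt{4321911 + \frac{1}{5} \left(- \frac{1}{765}\right) \left(- \frac{1}{764}\right) 180730} = \sqrt{4321911 + \frac{18073}{292230}} = \sqrt{\frac{1262992069603}{292230}} = \frac{\sqrt{41009352500009410}}{97410}$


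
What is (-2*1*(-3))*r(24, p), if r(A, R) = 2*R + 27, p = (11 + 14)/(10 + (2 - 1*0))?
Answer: 187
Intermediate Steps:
p = 25/12 (p = 25/(10 + (2 + 0)) = 25/(10 + 2) = 25/12 ≈ 2.0833)
r(A, R) = 27 + 2*R
(-2*1*(-3))*r(24, p) = (-2*1*(-3))*(27 + 2*(25/12)) = (-2*(-3))*(27 + 25/6) = 6*(187/6) = 187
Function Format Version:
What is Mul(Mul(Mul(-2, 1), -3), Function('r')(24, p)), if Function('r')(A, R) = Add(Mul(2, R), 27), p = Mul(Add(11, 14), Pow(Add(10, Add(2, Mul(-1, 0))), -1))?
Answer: 187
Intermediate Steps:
p = Rational(25, 12) (p = Mul(25, Pow(Add(10, Add(2, 0)), -1)) = Mul(25, Pow(Add(10, 2), -1)) = Mul(25, Pow(12, -1)) = Mul(25, Rational(1, 12)) = Rational(25, 12) ≈ 2.0833)
Function('r')(A, R) = Add(27, Mul(2, R))
Mul(Mul(Mul(-2, 1), -3), Function('r')(24, p)) = Mul(Mul(Mul(-2, 1), -3), Add(27, Mul(2, Rational(25, 12)))) = Mul(Mul(-2, -3), Add(27, Rational(25, 6))) = Mul(6, Rational(187, 6)) = 187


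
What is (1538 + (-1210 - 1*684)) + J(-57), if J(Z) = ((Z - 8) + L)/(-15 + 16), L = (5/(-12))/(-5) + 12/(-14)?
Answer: -35429/84 ≈ -421.77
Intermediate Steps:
L = -65/84 (L = (5*(-1/12))*(-⅕) + 12*(-1/14) = -5/12*(-⅕) - 6/7 = 1/12 - 6/7 = -65/84 ≈ -0.77381)
J(Z) = -737/84 + Z (J(Z) = ((Z - 8) - 65/84)/(-15 + 16) = ((-8 + Z) - 65/84)/1 = (-737/84 + Z)*1 = -737/84 + Z)
(1538 + (-1210 - 1*684)) + J(-57) = (1538 + (-1210 - 1*684)) + (-737/84 - 57) = (1538 + (-1210 - 684)) - 5525/84 = (1538 - 1894) - 5525/84 = -356 - 5525/84 = -35429/84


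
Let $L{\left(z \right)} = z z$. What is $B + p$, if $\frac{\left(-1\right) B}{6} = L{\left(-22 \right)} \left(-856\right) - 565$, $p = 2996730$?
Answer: $5485944$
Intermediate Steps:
$L{\left(z \right)} = z^{2}$
$B = 2489214$ ($B = - 6 \left(\left(-22\right)^{2} \left(-856\right) - 565\right) = - 6 \left(484 \left(-856\right) - 565\right) = - 6 \left(-414304 - 565\right) = \left(-6\right) \left(-414869\right) = 2489214$)
$B + p = 2489214 + 2996730 = 5485944$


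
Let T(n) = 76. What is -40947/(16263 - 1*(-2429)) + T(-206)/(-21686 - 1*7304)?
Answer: -594237061/270940540 ≈ -2.1932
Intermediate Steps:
-40947/(16263 - 1*(-2429)) + T(-206)/(-21686 - 1*7304) = -40947/(16263 - 1*(-2429)) + 76/(-21686 - 1*7304) = -40947/(16263 + 2429) + 76/(-21686 - 7304) = -40947/18692 + 76/(-28990) = -40947*1/18692 + 76*(-1/28990) = -40947/18692 - 38/14495 = -594237061/270940540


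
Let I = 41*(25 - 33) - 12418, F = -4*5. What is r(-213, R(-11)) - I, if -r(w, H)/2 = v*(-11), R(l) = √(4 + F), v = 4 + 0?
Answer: 12834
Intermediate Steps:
F = -20
v = 4
R(l) = 4*I (R(l) = √(4 - 20) = √(-16) = 4*I)
r(w, H) = 88 (r(w, H) = -8*(-11) = -2*(-44) = 88)
I = -12746 (I = 41*(-8) - 12418 = -328 - 12418 = -12746)
r(-213, R(-11)) - I = 88 - 1*(-12746) = 88 + 12746 = 12834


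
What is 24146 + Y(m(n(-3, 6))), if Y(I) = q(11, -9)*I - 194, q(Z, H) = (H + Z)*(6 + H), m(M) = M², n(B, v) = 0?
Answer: 23952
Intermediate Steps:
q(Z, H) = (6 + H)*(H + Z)
Y(I) = -194 - 6*I (Y(I) = ((-9)² + 6*(-9) + 6*11 - 9*11)*I - 194 = (81 - 54 + 66 - 99)*I - 194 = -6*I - 194 = -194 - 6*I)
24146 + Y(m(n(-3, 6))) = 24146 + (-194 - 6*0²) = 24146 + (-194 - 6*0) = 24146 + (-194 + 0) = 24146 - 194 = 23952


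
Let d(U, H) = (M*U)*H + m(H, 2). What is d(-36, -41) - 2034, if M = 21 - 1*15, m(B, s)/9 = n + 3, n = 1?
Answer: 6858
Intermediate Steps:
m(B, s) = 36 (m(B, s) = 9*(1 + 3) = 9*4 = 36)
M = 6 (M = 21 - 15 = 6)
d(U, H) = 36 + 6*H*U (d(U, H) = (6*U)*H + 36 = 6*H*U + 36 = 36 + 6*H*U)
d(-36, -41) - 2034 = (36 + 6*(-41)*(-36)) - 2034 = (36 + 8856) - 2034 = 8892 - 2034 = 6858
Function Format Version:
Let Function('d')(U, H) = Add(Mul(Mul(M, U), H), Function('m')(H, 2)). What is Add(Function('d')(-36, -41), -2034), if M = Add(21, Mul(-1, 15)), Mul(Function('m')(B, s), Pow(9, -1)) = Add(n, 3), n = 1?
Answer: 6858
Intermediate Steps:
Function('m')(B, s) = 36 (Function('m')(B, s) = Mul(9, Add(1, 3)) = Mul(9, 4) = 36)
M = 6 (M = Add(21, -15) = 6)
Function('d')(U, H) = Add(36, Mul(6, H, U)) (Function('d')(U, H) = Add(Mul(Mul(6, U), H), 36) = Add(Mul(6, H, U), 36) = Add(36, Mul(6, H, U)))
Add(Function('d')(-36, -41), -2034) = Add(Add(36, Mul(6, -41, -36)), -2034) = Add(Add(36, 8856), -2034) = Add(8892, -2034) = 6858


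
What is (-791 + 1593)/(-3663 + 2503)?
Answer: -401/580 ≈ -0.69138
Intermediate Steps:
(-791 + 1593)/(-3663 + 2503) = 802/(-1160) = 802*(-1/1160) = -401/580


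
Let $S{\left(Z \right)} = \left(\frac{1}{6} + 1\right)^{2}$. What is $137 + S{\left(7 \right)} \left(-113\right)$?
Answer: $- \frac{605}{36} \approx -16.806$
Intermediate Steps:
$S{\left(Z \right)} = \frac{49}{36}$ ($S{\left(Z \right)} = \left(\frac{1}{6} + 1\right)^{2} = \left(\frac{7}{6}\right)^{2} = \frac{49}{36}$)
$137 + S{\left(7 \right)} \left(-113\right) = 137 + \frac{49}{36} \left(-113\right) = 137 - \frac{5537}{36} = - \frac{605}{36}$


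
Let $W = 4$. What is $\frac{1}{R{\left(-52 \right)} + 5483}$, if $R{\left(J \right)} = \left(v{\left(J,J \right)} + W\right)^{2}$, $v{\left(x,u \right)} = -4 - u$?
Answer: $\frac{1}{8187} \approx 0.00012214$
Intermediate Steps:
$R{\left(J \right)} = J^{2}$ ($R{\left(J \right)} = \left(\left(-4 - J\right) + 4\right)^{2} = \left(- J\right)^{2} = J^{2}$)
$\frac{1}{R{\left(-52 \right)} + 5483} = \frac{1}{\left(-52\right)^{2} + 5483} = \frac{1}{2704 + 5483} = \frac{1}{8187}$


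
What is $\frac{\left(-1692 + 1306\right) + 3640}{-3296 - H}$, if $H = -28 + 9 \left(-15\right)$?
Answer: $- \frac{3254}{3133} \approx -1.0386$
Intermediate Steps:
$H = -163$ ($H = -28 - 135 = -163$)
$\frac{\left(-1692 + 1306\right) + 3640}{-3296 - H} = \frac{\left(-1692 + 1306\right) + 3640}{-3296 - -163} = \frac{-386 + 3640}{-3296 + 163} = \frac{3254}{-3133} = 3254 \left(- \frac{1}{3133}\right) = - \frac{3254}{3133}$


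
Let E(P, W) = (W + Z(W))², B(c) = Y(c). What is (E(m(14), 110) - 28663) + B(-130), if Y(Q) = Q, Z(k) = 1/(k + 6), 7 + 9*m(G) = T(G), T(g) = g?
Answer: -224595487/13456 ≈ -16691.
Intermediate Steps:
m(G) = -7/9 + G/9
Z(k) = 1/(6 + k)
B(c) = c
E(P, W) = (W + 1/(6 + W))²
(E(m(14), 110) - 28663) + B(-130) = ((110 + 1/(6 + 110))² - 28663) - 130 = ((110 + 1/116)² - 28663) - 130 = ((12761/116)² - 28663) - 130 = (162843121/13456 - 28663) - 130 = -222846207/13456 - 130 = -224595487/13456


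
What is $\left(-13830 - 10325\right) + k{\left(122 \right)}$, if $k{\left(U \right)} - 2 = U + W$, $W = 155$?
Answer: $-23876$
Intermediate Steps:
$k{\left(U \right)} = 157 + U$ ($k{\left(U \right)} = 2 + \left(U + 155\right) = 2 + \left(155 + U\right) = 157 + U$)
$\left(-13830 - 10325\right) + k{\left(122 \right)} = \left(-13830 - 10325\right) + \left(157 + 122\right) = -24155 + 279 = -23876$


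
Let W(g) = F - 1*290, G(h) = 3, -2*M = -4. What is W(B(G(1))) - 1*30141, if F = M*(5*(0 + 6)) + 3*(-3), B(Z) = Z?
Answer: -30380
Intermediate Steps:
M = 2 (M = -1/2*(-4) = 2)
F = 51 (F = 2*(5*(0 + 6)) + 3*(-3) = 2*(5*6) - 9 = 2*30 - 9 = 60 - 9 = 51)
W(g) = -239 (W(g) = 51 - 1*290 = 51 - 290 = -239)
W(B(G(1))) - 1*30141 = -239 - 1*30141 = -239 - 30141 = -30380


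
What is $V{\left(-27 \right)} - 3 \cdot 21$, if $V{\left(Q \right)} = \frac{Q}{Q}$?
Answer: $-62$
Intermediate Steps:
$V{\left(Q \right)} = 1$
$V{\left(-27 \right)} - 3 \cdot 21 = 1 - 3 \cdot 21 = 1 - 63 = -62$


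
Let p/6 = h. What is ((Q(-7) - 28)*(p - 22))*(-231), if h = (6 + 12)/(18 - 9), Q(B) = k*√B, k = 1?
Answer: -64680 + 2310*I*√7 ≈ -64680.0 + 6111.7*I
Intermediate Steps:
Q(B) = √B (Q(B) = 1*√B = √B)
h = 2 (h = 18/9 = 18*(⅑) = 2)
p = 12 (p = 6*2 = 12)
((Q(-7) - 28)*(p - 22))*(-231) = ((√(-7) - 28)*(12 - 22))*(-231) = ((I*√7 - 28)*(-10))*(-231) = ((-28 + I*√7)*(-10))*(-231) = (280 - 10*I*√7)*(-231) = -64680 + 2310*I*√7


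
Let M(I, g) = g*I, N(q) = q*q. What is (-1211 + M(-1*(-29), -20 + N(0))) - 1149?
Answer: -2940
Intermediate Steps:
N(q) = q**2
M(I, g) = I*g
(-1211 + M(-1*(-29), -20 + N(0))) - 1149 = (-1211 + (-1*(-29))*(-20 + 0**2)) - 1149 = (-1211 + 29*(-20 + 0)) - 1149 = (-1211 + 29*(-20)) - 1149 = (-1211 - 580) - 1149 = -1791 - 1149 = -2940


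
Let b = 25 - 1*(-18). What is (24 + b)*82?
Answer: 5494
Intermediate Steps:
b = 43 (b = 25 + 18 = 43)
(24 + b)*82 = (24 + 43)*82 = 67*82 = 5494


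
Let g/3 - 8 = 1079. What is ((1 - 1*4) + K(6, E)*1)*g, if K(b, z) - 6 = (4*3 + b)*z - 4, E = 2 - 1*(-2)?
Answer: 231531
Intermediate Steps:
E = 4 (E = 2 + 2 = 4)
g = 3261 (g = 24 + 3*1079 = 24 + 3237 = 3261)
K(b, z) = 2 + z*(12 + b) (K(b, z) = 6 + ((4*3 + b)*z - 4) = 6 + ((12 + b)*z - 4) = 6 + (z*(12 + b) - 4) = 6 + (-4 + z*(12 + b)) = 2 + z*(12 + b))
((1 - 1*4) + K(6, E)*1)*g = ((1 - 1*4) + (2 + 12*4 + 6*4)*1)*3261 = ((1 - 4) + (2 + 48 + 24)*1)*3261 = (-3 + 74*1)*3261 = (-3 + 74)*3261 = 71*3261 = 231531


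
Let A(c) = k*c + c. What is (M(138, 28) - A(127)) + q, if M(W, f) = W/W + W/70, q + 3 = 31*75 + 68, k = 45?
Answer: -120716/35 ≈ -3449.0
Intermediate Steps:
q = 2390 (q = -3 + (31*75 + 68) = -3 + (2325 + 68) = -3 + 2393 = 2390)
A(c) = 46*c (A(c) = 45*c + c = 46*c)
M(W, f) = 1 + W/70 (M(W, f) = 1 + W*(1/70) = 1 + W/70)
(M(138, 28) - A(127)) + q = ((1 + (1/70)*138) - 46*127) + 2390 = ((1 + 69/35) - 1*5842) + 2390 = (104/35 - 5842) + 2390 = -204366/35 + 2390 = -120716/35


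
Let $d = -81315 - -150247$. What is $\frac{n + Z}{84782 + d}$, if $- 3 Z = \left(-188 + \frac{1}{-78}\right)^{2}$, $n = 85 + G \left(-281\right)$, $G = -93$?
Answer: $\frac{23951701}{255053448} \approx 0.093909$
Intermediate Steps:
$n = 26218$ ($n = 85 - -26133 = 85 + 26133 = 26218$)
$Z = - \frac{215062225}{18252}$ ($Z = - \frac{\left(-188 + \frac{1}{-78}\right)^{2}}{3} = - \frac{\left(-188 - \frac{1}{78}\right)^{2}}{3} = - \frac{\left(- \frac{14665}{78}\right)^{2}}{3} = \left(- \frac{1}{3}\right) \frac{215062225}{6084} = - \frac{215062225}{18252} \approx -11783.0$)
$d = 68932$ ($d = -81315 + 150247 = 68932$)
$\frac{n + Z}{84782 + d} = \frac{26218 - \frac{215062225}{18252}}{84782 + 68932} = \frac{263468711}{18252 \cdot 153714} = \frac{263468711}{18252} \cdot \frac{1}{153714} = \frac{23951701}{255053448}$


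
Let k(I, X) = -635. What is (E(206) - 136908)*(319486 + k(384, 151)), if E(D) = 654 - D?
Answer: -43510407460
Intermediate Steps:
(E(206) - 136908)*(319486 + k(384, 151)) = ((654 - 1*206) - 136908)*(319486 - 635) = ((654 - 206) - 136908)*318851 = (448 - 136908)*318851 = -136460*318851 = -43510407460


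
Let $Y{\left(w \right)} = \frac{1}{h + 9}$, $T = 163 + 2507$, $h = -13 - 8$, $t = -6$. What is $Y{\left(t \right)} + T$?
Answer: $\frac{32039}{12} \approx 2669.9$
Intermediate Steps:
$h = -21$
$T = 2670$
$Y{\left(w \right)} = - \frac{1}{12}$ ($Y{\left(w \right)} = \frac{1}{-21 + 9} = \frac{1}{-12} = - \frac{1}{12}$)
$Y{\left(t \right)} + T = - \frac{1}{12} + 2670 = \frac{32039}{12}$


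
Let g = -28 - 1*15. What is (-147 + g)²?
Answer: 36100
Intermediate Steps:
g = -43 (g = -28 - 15 = -43)
(-147 + g)² = (-147 - 43)² = (-190)² = 36100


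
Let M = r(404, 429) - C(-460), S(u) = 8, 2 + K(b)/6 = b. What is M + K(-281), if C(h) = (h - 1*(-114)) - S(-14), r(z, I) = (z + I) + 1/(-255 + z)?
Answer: -76138/149 ≈ -510.99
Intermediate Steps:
K(b) = -12 + 6*b
r(z, I) = I + z + 1/(-255 + z) (r(z, I) = (I + z) + 1/(-255 + z) = I + z + 1/(-255 + z))
C(h) = 106 + h (C(h) = (h - 1*(-114)) - 1*8 = (h + 114) - 8 = (114 + h) - 8 = 106 + h)
M = 176864/149 (M = (1 + 404² - 255*429 - 255*404 + 429*404)/(-255 + 404) - (106 - 460) = (1 + 163216 - 109395 - 103020 + 173316)/149 - 1*(-354) = (1/149)*124118 + 354 = 124118/149 + 354 = 176864/149 ≈ 1187.0)
M + K(-281) = 176864/149 + (-12 + 6*(-281)) = 176864/149 + (-12 - 1686) = 176864/149 - 1698 = -76138/149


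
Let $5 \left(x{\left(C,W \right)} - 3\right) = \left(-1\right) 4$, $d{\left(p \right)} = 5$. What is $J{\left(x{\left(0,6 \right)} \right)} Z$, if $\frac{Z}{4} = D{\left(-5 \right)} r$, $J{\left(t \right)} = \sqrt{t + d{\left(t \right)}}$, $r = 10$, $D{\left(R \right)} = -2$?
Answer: $- 96 \sqrt{5} \approx -214.66$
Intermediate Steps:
$x{\left(C,W \right)} = \frac{11}{5}$ ($x{\left(C,W \right)} = 3 + \frac{\left(-1\right) 4}{5} = 3 + \frac{1}{5} \left(-4\right) = 3 - \frac{4}{5} = \frac{11}{5}$)
$J{\left(t \right)} = \sqrt{5 + t}$ ($J{\left(t \right)} = \sqrt{t + 5} = \sqrt{5 + t}$)
$Z = -80$ ($Z = 4 \left(\left(-2\right) 10\right) = 4 \left(-20\right) = -80$)
$J{\left(x{\left(0,6 \right)} \right)} Z = \sqrt{5 + \frac{11}{5}} \left(-80\right) = \sqrt{\frac{36}{5}} \left(-80\right) = \frac{6 \sqrt{5}}{5} \left(-80\right) = - 96 \sqrt{5}$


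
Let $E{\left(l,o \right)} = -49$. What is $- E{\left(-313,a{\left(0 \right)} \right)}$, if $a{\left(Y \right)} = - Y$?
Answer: $49$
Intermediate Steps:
$- E{\left(-313,a{\left(0 \right)} \right)} = \left(-1\right) \left(-49\right) = 49$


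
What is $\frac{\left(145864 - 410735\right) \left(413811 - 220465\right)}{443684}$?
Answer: $- \frac{25605874183}{221842} \approx -1.1542 \cdot 10^{5}$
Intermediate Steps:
$\frac{\left(145864 - 410735\right) \left(413811 - 220465\right)}{443684} = \left(-264871\right) 193346 \cdot \frac{1}{443684} = \left(-51211748366\right) \frac{1}{443684} = - \frac{25605874183}{221842}$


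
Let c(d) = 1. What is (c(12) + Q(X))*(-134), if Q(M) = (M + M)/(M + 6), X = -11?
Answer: -3618/5 ≈ -723.60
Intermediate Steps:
Q(M) = 2*M/(6 + M) (Q(M) = (2*M)/(6 + M) = 2*M/(6 + M))
(c(12) + Q(X))*(-134) = (1 + 2*(-11)/(6 - 11))*(-134) = (1 + 2*(-11)/(-5))*(-134) = (1 + 2*(-11)*(-1/5))*(-134) = (1 + 22/5)*(-134) = (27/5)*(-134) = -3618/5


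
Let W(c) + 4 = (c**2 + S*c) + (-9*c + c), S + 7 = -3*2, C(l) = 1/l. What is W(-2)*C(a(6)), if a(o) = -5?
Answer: -42/5 ≈ -8.4000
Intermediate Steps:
S = -13 (S = -7 - 3*2 = -7 - 6 = -13)
W(c) = -4 + c**2 - 21*c (W(c) = -4 + ((c**2 - 13*c) + (-9*c + c)) = -4 + ((c**2 - 13*c) - 8*c) = -4 + (c**2 - 21*c) = -4 + c**2 - 21*c)
W(-2)*C(a(6)) = (-4 + (-2)**2 - 21*(-2))/(-5) = (-4 + 4 + 42)*(-1/5) = 42*(-1/5) = -42/5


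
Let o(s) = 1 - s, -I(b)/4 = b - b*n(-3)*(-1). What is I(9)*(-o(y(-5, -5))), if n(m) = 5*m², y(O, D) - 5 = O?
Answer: 1656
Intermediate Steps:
y(O, D) = 5 + O
I(b) = -184*b (I(b) = -4*(b - b*(5*(-3)²)*(-1)) = -4*(b - b*(5*9)*(-1)) = -4*(b - b*45*(-1)) = -4*(b - 45*b*(-1)) = -4*(b - (-45)*b) = -4*(b + 45*b) = -184*b)
I(9)*(-o(y(-5, -5))) = (-184*9)*(-(1 - (5 - 5))) = -(-1656)*(1 - 1*0) = -(-1656)*(1 + 0) = -(-1656) = -1656*(-1) = 1656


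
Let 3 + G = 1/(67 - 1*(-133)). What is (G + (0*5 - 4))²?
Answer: 1957201/40000 ≈ 48.930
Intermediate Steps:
G = -599/200 (G = -3 + 1/(67 - 1*(-133)) = -3 + 1/(67 + 133) = -3 + 1/200 = -599/200 ≈ -2.9950)
(G + (0*5 - 4))² = (-599/200 + (0*5 - 4))² = (-599/200 + (0 - 4))² = (-599/200 - 4)² = (-1399/200)² = 1957201/40000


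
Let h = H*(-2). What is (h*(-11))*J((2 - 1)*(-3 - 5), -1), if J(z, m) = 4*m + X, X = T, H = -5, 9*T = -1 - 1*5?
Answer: 1540/3 ≈ 513.33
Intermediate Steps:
T = -⅔ (T = (-1 - 1*5)/9 = (-1 - 5)/9 = (⅑)*(-6) = -⅔ ≈ -0.66667)
h = 10 (h = -5*(-2) = 10)
X = -⅔ ≈ -0.66667
J(z, m) = -⅔ + 4*m (J(z, m) = 4*m - ⅔ = -⅔ + 4*m)
(h*(-11))*J((2 - 1)*(-3 - 5), -1) = (10*(-11))*(-⅔ + 4*(-1)) = -110*(-⅔ - 4) = -110*(-14/3) = 1540/3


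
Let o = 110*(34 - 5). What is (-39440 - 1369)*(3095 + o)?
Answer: -256484565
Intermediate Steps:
o = 3190 (o = 110*29 = 3190)
(-39440 - 1369)*(3095 + o) = (-39440 - 1369)*(3095 + 3190) = -40809*6285 = -256484565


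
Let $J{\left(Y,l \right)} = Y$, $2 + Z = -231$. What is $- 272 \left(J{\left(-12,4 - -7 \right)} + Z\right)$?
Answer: $66640$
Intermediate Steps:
$Z = -233$ ($Z = -2 - 231 = -233$)
$- 272 \left(J{\left(-12,4 - -7 \right)} + Z\right) = - 272 \left(-12 - 233\right) = \left(-272\right) \left(-245\right) = 66640$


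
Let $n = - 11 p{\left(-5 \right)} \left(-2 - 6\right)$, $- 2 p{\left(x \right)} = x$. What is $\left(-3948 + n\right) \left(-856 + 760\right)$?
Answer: $357888$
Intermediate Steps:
$p{\left(x \right)} = - \frac{x}{2}$
$n = 220$ ($n = - 11 \left(\left(- \frac{1}{2}\right) \left(-5\right)\right) \left(-2 - 6\right) = \left(-11\right) \frac{5}{2} \left(-2 - 6\right) = \left(- \frac{55}{2}\right) \left(-8\right) = 220$)
$\left(-3948 + n\right) \left(-856 + 760\right) = \left(-3948 + 220\right) \left(-856 + 760\right) = \left(-3728\right) \left(-96\right) = 357888$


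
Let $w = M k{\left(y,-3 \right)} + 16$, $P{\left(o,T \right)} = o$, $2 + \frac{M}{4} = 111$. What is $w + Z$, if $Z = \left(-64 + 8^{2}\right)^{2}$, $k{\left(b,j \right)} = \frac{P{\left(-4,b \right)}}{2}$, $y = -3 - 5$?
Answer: $-856$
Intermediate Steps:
$M = 436$ ($M = -8 + 4 \cdot 111 = -8 + 444 = 436$)
$y = -8$
$k{\left(b,j \right)} = -2$ ($k{\left(b,j \right)} = - \frac{4}{2} = \left(-4\right) \frac{1}{2} = -2$)
$w = -856$ ($w = 436 \left(-2\right) + 16 = -872 + 16 = -856$)
$Z = 0$ ($Z = \left(-64 + 64\right)^{2} = 0^{2} = 0$)
$w + Z = -856 + 0 = -856$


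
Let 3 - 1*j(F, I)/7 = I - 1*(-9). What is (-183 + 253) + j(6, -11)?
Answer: 105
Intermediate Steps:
j(F, I) = -42 - 7*I (j(F, I) = 21 - 7*(I - 1*(-9)) = 21 - 7*(I + 9) = 21 - 7*(9 + I) = 21 + (-63 - 7*I) = -42 - 7*I)
(-183 + 253) + j(6, -11) = (-183 + 253) + (-42 - 7*(-11)) = 70 + (-42 + 77) = 70 + 35 = 105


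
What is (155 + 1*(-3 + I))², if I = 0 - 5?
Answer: 21609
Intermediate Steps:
I = -5
(155 + 1*(-3 + I))² = (155 + 1*(-3 - 5))² = (155 + 1*(-8))² = (155 - 8)² = 147² = 21609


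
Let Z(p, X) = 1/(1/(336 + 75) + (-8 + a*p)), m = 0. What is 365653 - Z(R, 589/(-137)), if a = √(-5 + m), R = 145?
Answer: 6497150853455539/17768624494 + 24493545*I*√5/17768624494 ≈ 3.6565e+5 + 0.0030824*I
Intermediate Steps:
a = I*√5 (a = √(-5 + 0) = √(-5) = I*√5 ≈ 2.2361*I)
Z(p, X) = 1/(-3287/411 + I*p*√5) (Z(p, X) = 1/(1/(336 + 75) + (-8 + (I*√5)*p)) = 1/(1/411 + (-8 + I*p*√5)) = 1/(-3287/411 + I*p*√5))
365653 - Z(R, 589/(-137)) = 365653 - 411/(-3287 + 411*I*145*√5) = 365653 - 411/(-3287 + 59595*I*√5)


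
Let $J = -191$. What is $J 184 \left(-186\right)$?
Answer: $6536784$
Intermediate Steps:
$J 184 \left(-186\right) = \left(-191\right) 184 \left(-186\right) = \left(-35144\right) \left(-186\right) = 6536784$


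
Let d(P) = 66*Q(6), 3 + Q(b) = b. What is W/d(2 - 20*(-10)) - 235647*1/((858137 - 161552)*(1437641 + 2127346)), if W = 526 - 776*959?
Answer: -34198854797111204/9105493721115 ≈ -3755.8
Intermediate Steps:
Q(b) = -3 + b
W = -743658 (W = 526 - 744184 = -743658)
d(P) = 198 (d(P) = 66*(-3 + 6) = 66*3 = 198)
W/d(2 - 20*(-10)) - 235647*1/((858137 - 161552)*(1437641 + 2127346)) = -743658/198 - 235647*1/((858137 - 161552)*(1437641 + 2127346)) = -743658*1/198 - 235647/(696585*3564987) = -123943/33 - 235647/2483316469395 = -123943/33 - 235647*1/2483316469395 = -123943/33 - 26183/275924052155 = -34198854797111204/9105493721115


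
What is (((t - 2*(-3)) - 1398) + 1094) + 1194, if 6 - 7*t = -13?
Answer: 6291/7 ≈ 898.71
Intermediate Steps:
t = 19/7 (t = 6/7 - ⅐*(-13) = 6/7 + 13/7 = 19/7 ≈ 2.7143)
(((t - 2*(-3)) - 1398) + 1094) + 1194 = (((19/7 - 2*(-3)) - 1398) + 1094) + 1194 = (((19/7 + 6) - 1398) + 1094) + 1194 = ((61/7 - 1398) + 1094) + 1194 = (-9725/7 + 1094) + 1194 = -2067/7 + 1194 = 6291/7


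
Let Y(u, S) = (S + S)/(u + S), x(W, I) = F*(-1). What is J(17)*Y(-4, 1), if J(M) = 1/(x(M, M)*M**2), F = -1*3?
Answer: -2/2601 ≈ -0.00076894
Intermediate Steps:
F = -3
x(W, I) = 3 (x(W, I) = -3*(-1) = 3)
Y(u, S) = 2*S/(S + u) (Y(u, S) = (2*S)/(S + u) = 2*S/(S + u))
J(M) = 1/(3*M**2)
J(17)*Y(-4, 1) = ((1/3)/17**2)*(2*1/(1 - 4)) = ((1/3)*(1/289))*(2*1/(-3)) = (2*1*(-1/3))/867 = (1/867)*(-2/3) = -2/2601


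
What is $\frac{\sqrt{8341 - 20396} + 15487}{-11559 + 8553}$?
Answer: $- \frac{15487}{3006} - \frac{i \sqrt{12055}}{3006} \approx -5.152 - 0.036525 i$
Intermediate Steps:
$\frac{\sqrt{8341 - 20396} + 15487}{-11559 + 8553} = \frac{\sqrt{-12055} + 15487}{-3006} = \left(i \sqrt{12055} + 15487\right) \left(- \frac{1}{3006}\right) = \left(15487 + i \sqrt{12055}\right) \left(- \frac{1}{3006}\right) = - \frac{15487}{3006} - \frac{i \sqrt{12055}}{3006}$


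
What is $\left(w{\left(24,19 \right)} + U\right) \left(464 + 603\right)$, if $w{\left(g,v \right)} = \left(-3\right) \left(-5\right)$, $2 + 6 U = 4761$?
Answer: $\frac{5173883}{6} \approx 8.6231 \cdot 10^{5}$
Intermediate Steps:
$U = \frac{4759}{6}$ ($U = - \frac{1}{3} + \frac{1}{6} \cdot 4761 = - \frac{1}{3} + \frac{1587}{2} = \frac{4759}{6} \approx 793.17$)
$w{\left(g,v \right)} = 15$
$\left(w{\left(24,19 \right)} + U\right) \left(464 + 603\right) = \left(15 + \frac{4759}{6}\right) \left(464 + 603\right) = \frac{4849}{6} \cdot 1067 = \frac{5173883}{6}$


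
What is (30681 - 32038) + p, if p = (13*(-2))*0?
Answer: -1357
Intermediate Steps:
p = 0 (p = -26*0 = 0)
(30681 - 32038) + p = (30681 - 32038) + 0 = -1357 + 0 = -1357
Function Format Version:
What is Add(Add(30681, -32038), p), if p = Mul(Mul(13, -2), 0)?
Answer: -1357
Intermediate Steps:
p = 0 (p = Mul(-26, 0) = 0)
Add(Add(30681, -32038), p) = Add(Add(30681, -32038), 0) = Add(-1357, 0) = -1357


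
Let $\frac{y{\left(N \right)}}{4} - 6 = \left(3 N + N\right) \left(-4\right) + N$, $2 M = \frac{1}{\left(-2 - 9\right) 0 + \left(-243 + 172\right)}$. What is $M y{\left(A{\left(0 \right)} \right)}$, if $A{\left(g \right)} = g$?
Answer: $- \frac{12}{71} \approx -0.16901$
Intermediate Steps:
$M = - \frac{1}{142}$ ($M = \frac{1}{2 \left(\left(-2 - 9\right) 0 + \left(-243 + 172\right)\right)} = \frac{1}{2 \left(\left(-11\right) 0 - 71\right)} = \frac{1}{2 \left(0 - 71\right)} = \frac{1}{2 \left(-71\right)} = \frac{1}{2} \left(- \frac{1}{71}\right) = - \frac{1}{142} \approx -0.0070423$)
$y{\left(N \right)} = 24 - 60 N$ ($y{\left(N \right)} = 24 + 4 \left(\left(3 N + N\right) \left(-4\right) + N\right) = 24 + 4 \left(4 N \left(-4\right) + N\right) = 24 + 4 \left(- 16 N + N\right) = 24 + 4 \left(- 15 N\right) = 24 - 60 N$)
$M y{\left(A{\left(0 \right)} \right)} = - \frac{24 - 0}{142} = - \frac{24 + 0}{142} = \left(- \frac{1}{142}\right) 24 = - \frac{12}{71}$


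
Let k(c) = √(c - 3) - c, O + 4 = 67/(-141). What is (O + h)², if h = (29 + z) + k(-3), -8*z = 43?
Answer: 616615921/1272384 + 24985*I*√6/564 ≈ 484.61 + 108.51*I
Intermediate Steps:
z = -43/8 (z = -⅛*43 = -43/8 ≈ -5.3750)
O = -631/141 (O = -4 + 67/(-141) = -4 + 67*(-1/141) = -4 - 67/141 = -631/141 ≈ -4.4752)
k(c) = √(-3 + c) - c
h = 213/8 + I*√6 (h = (29 - 43/8) + (√(-3 - 3) - 1*(-3)) = 189/8 + (√(-6) + 3) = 189/8 + (I*√6 + 3) = 189/8 + (3 + I*√6) = 213/8 + I*√6 ≈ 26.625 + 2.4495*I)
(O + h)² = (-631/141 + (213/8 + I*√6))² = (24985/1128 + I*√6)²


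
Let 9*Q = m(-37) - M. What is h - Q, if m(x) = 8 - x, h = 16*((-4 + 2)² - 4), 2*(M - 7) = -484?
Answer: -280/9 ≈ -31.111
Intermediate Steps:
M = -235 (M = 7 + (½)*(-484) = 7 - 242 = -235)
h = 0 (h = 16*((-2)² - 4) = 16*(4 - 4) = 16*0 = 0)
Q = 280/9 (Q = ((8 - 1*(-37)) - 1*(-235))/9 = ((8 + 37) + 235)/9 = (45 + 235)/9 = (⅑)*280 = 280/9 ≈ 31.111)
h - Q = 0 - 1*280/9 = 0 - 280/9 = -280/9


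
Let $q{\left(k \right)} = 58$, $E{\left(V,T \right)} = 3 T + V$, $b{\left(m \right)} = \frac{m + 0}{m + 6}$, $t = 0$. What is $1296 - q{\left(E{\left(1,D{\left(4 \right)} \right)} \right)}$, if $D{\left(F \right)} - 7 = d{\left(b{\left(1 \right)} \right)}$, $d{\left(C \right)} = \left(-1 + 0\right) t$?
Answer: $1238$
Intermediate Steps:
$b{\left(m \right)} = \frac{m}{6 + m}$
$d{\left(C \right)} = 0$ ($d{\left(C \right)} = \left(-1 + 0\right) 0 = \left(-1\right) 0 = 0$)
$D{\left(F \right)} = 7$ ($D{\left(F \right)} = 7 + 0 = 7$)
$E{\left(V,T \right)} = V + 3 T$
$1296 - q{\left(E{\left(1,D{\left(4 \right)} \right)} \right)} = 1296 - 58 = 1238$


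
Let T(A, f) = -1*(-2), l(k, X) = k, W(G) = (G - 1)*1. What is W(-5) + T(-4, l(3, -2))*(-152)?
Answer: -310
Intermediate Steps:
W(G) = -1 + G (W(G) = (-1 + G)*1 = -1 + G)
T(A, f) = 2
W(-5) + T(-4, l(3, -2))*(-152) = (-1 - 5) + 2*(-152) = -6 - 304 = -310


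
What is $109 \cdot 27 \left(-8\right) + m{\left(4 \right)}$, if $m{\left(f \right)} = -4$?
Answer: $-23548$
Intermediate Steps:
$109 \cdot 27 \left(-8\right) + m{\left(4 \right)} = 109 \cdot 27 \left(-8\right) - 4 = 109 \left(-216\right) - 4 = -23544 - 4 = -23548$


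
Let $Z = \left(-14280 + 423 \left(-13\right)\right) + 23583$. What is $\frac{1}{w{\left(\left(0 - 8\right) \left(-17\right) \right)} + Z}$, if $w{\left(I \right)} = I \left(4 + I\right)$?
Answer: $\frac{1}{22844} \approx 4.3775 \cdot 10^{-5}$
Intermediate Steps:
$Z = 3804$ ($Z = \left(-14280 - 5499\right) + 23583 = -19779 + 23583 = 3804$)
$\frac{1}{w{\left(\left(0 - 8\right) \left(-17\right) \right)} + Z} = \frac{1}{\left(0 - 8\right) \left(-17\right) \left(4 + \left(0 - 8\right) \left(-17\right)\right) + 3804} = \frac{1}{\left(-8\right) \left(-17\right) \left(4 - -136\right) + 3804} = \frac{1}{136 \left(4 + 136\right) + 3804} = \frac{1}{136 \cdot 140 + 3804} = \frac{1}{19040 + 3804} = \frac{1}{22844}$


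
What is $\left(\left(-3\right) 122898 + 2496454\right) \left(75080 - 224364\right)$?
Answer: $-317640523840$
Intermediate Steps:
$\left(\left(-3\right) 122898 + 2496454\right) \left(75080 - 224364\right) = \left(-368694 + 2496454\right) \left(-149284\right) = 2127760 \left(-149284\right) = -317640523840$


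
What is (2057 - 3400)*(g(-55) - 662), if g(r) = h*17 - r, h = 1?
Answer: 792370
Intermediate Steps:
g(r) = 17 - r (g(r) = 1*17 - r = 17 - r)
(2057 - 3400)*(g(-55) - 662) = (2057 - 3400)*((17 - 1*(-55)) - 662) = -1343*((17 + 55) - 662) = -1343*(72 - 662) = -1343*(-590) = 792370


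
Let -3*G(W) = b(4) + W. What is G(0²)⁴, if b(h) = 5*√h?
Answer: 10000/81 ≈ 123.46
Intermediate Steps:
G(W) = -10/3 - W/3 (G(W) = -(5*√4 + W)/3 = -(5*2 + W)/3 = -(10 + W)/3 = -10/3 - W/3)
G(0²)⁴ = (-10/3 - ⅓*0²)⁴ = (-10/3 - ⅓*0)⁴ = (-10/3 + 0)⁴ = (-10/3)⁴ = 10000/81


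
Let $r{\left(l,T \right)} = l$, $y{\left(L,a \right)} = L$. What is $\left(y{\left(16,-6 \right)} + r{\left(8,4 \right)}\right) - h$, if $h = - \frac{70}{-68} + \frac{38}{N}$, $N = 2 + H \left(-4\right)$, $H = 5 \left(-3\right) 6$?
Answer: $\frac{140715}{6154} \approx 22.866$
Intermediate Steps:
$H = -90$ ($H = \left(-15\right) 6 = -90$)
$N = 362$ ($N = 2 - -360 = 2 + 360 = 362$)
$h = \frac{6981}{6154}$ ($h = - \frac{70}{-68} + \frac{38}{362} = \left(-70\right) \left(- \frac{1}{68}\right) + 38 \cdot \frac{1}{362} = \frac{35}{34} + \frac{19}{181} = \frac{6981}{6154} \approx 1.1344$)
$\left(y{\left(16,-6 \right)} + r{\left(8,4 \right)}\right) - h = \left(16 + 8\right) - \frac{6981}{6154} = 24 - \frac{6981}{6154} = \frac{140715}{6154}$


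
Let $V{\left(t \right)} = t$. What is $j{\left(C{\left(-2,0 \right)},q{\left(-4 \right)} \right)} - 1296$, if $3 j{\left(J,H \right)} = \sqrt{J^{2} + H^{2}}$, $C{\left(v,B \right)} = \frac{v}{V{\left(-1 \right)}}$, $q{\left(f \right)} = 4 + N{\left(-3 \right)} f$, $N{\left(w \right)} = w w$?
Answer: $-1296 + \frac{2 \sqrt{257}}{3} \approx -1285.3$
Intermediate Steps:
$N{\left(w \right)} = w^{2}$
$q{\left(f \right)} = 4 + 9 f$ ($q{\left(f \right)} = 4 + \left(-3\right)^{2} f = 4 + 9 f$)
$C{\left(v,B \right)} = - v$ ($C{\left(v,B \right)} = \frac{v}{-1} = v \left(-1\right) = - v$)
$j{\left(J,H \right)} = \frac{\sqrt{H^{2} + J^{2}}}{3}$ ($j{\left(J,H \right)} = \frac{\sqrt{J^{2} + H^{2}}}{3} = \frac{\sqrt{H^{2} + J^{2}}}{3}$)
$j{\left(C{\left(-2,0 \right)},q{\left(-4 \right)} \right)} - 1296 = \frac{\sqrt{\left(4 + 9 \left(-4\right)\right)^{2} + \left(\left(-1\right) \left(-2\right)\right)^{2}}}{3} - 1296 = \frac{\sqrt{\left(4 - 36\right)^{2} + 2^{2}}}{3} - 1296 = \frac{\sqrt{\left(-32\right)^{2} + 4}}{3} - 1296 = \frac{\sqrt{1024 + 4}}{3} - 1296 = \frac{\sqrt{1028}}{3} - 1296 = \frac{2 \sqrt{257}}{3} - 1296 = -1296 + \frac{2 \sqrt{257}}{3}$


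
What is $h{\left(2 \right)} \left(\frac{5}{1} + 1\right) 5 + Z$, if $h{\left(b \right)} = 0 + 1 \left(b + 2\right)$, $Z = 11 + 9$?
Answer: $140$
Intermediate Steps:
$Z = 20$
$h{\left(b \right)} = 2 + b$ ($h{\left(b \right)} = 0 + 1 \left(2 + b\right) = 0 + \left(2 + b\right) = 2 + b$)
$h{\left(2 \right)} \left(\frac{5}{1} + 1\right) 5 + Z = \left(2 + 2\right) \left(\frac{5}{1} + 1\right) 5 + 20 = 4 \left(5 \cdot 1 + 1\right) 5 + 20 = 4 \left(5 + 1\right) 5 + 20 = 4 \cdot 6 \cdot 5 + 20 = 4 \cdot 30 + 20 = 120 + 20 = 140$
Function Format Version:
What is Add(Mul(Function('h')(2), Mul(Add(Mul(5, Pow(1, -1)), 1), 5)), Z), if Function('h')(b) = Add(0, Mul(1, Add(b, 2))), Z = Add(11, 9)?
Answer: 140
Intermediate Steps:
Z = 20
Function('h')(b) = Add(2, b) (Function('h')(b) = Add(0, Mul(1, Add(2, b))) = Add(0, Add(2, b)) = Add(2, b))
Add(Mul(Function('h')(2), Mul(Add(Mul(5, Pow(1, -1)), 1), 5)), Z) = Add(Mul(Add(2, 2), Mul(Add(Mul(5, Pow(1, -1)), 1), 5)), 20) = Add(Mul(4, Mul(Add(Mul(5, 1), 1), 5)), 20) = Add(Mul(4, Mul(Add(5, 1), 5)), 20) = Add(Mul(4, Mul(6, 5)), 20) = Add(Mul(4, 30), 20) = Add(120, 20) = 140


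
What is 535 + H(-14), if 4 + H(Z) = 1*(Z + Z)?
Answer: 503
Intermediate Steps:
H(Z) = -4 + 2*Z (H(Z) = -4 + 1*(Z + Z) = -4 + 1*(2*Z) = -4 + 2*Z)
535 + H(-14) = 535 + (-4 + 2*(-14)) = 535 + (-4 - 28) = 535 - 32 = 503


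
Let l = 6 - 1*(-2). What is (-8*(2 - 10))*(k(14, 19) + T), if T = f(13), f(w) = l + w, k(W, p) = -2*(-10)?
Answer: 2624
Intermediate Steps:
l = 8 (l = 6 + 2 = 8)
k(W, p) = 20
f(w) = 8 + w
T = 21 (T = 8 + 13 = 21)
(-8*(2 - 10))*(k(14, 19) + T) = (-8*(2 - 10))*(20 + 21) = -8*(-8)*41 = 64*41 = 2624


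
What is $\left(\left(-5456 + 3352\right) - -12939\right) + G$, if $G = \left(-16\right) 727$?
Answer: $-797$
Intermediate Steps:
$G = -11632$
$\left(\left(-5456 + 3352\right) - -12939\right) + G = \left(\left(-5456 + 3352\right) - -12939\right) - 11632 = \left(-2104 + 12939\right) - 11632 = 10835 - 11632 = -797$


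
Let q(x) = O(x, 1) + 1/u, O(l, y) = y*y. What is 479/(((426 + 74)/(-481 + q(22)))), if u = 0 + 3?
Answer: -689281/1500 ≈ -459.52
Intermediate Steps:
O(l, y) = y²
u = 3
q(x) = 4/3 (q(x) = 1² + 1/3 = 1 + ⅓ = 4/3)
479/(((426 + 74)/(-481 + q(22)))) = 479/(((426 + 74)/(-481 + 4/3))) = 479/((500/(-1439/3))) = 479/((500*(-3/1439))) = 479/(-1500/1439) = 479*(-1439/1500) = -689281/1500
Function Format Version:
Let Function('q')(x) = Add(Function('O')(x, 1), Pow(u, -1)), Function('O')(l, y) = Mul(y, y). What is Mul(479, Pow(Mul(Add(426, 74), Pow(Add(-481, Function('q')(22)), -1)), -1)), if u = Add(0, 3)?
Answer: Rational(-689281, 1500) ≈ -459.52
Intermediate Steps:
Function('O')(l, y) = Pow(y, 2)
u = 3
Function('q')(x) = Rational(4, 3) (Function('q')(x) = Add(Pow(1, 2), Pow(3, -1)) = Add(1, Rational(1, 3)) = Rational(4, 3))
Mul(479, Pow(Mul(Add(426, 74), Pow(Add(-481, Function('q')(22)), -1)), -1)) = Mul(479, Pow(Mul(Add(426, 74), Pow(Add(-481, Rational(4, 3)), -1)), -1)) = Mul(479, Pow(Mul(500, Pow(Rational(-1439, 3), -1)), -1)) = Mul(479, Pow(Mul(500, Rational(-3, 1439)), -1)) = Mul(479, Pow(Rational(-1500, 1439), -1)) = Mul(479, Rational(-1439, 1500)) = Rational(-689281, 1500)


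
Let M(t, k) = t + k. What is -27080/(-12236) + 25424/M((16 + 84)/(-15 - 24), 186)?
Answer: 31444298/223307 ≈ 140.81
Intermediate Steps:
M(t, k) = k + t
-27080/(-12236) + 25424/M((16 + 84)/(-15 - 24), 186) = -27080/(-12236) + 25424/(186 + (16 + 84)/(-15 - 24)) = -27080*(-1/12236) + 25424/(186 + 100/(-39)) = 6770/3059 + 25424/(186 + 100*(-1/39)) = 6770/3059 + 25424/(186 - 100/39) = 6770/3059 + 25424/(7154/39) = 6770/3059 + 25424*(39/7154) = 6770/3059 + 70824/511 = 31444298/223307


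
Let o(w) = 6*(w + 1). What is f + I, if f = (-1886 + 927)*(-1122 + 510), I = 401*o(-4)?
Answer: 579690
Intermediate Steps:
o(w) = 6 + 6*w (o(w) = 6*(1 + w) = 6 + 6*w)
I = -7218 (I = 401*(6 + 6*(-4)) = 401*(6 - 24) = 401*(-18) = -7218)
f = 586908 (f = -959*(-612) = 586908)
f + I = 586908 - 7218 = 579690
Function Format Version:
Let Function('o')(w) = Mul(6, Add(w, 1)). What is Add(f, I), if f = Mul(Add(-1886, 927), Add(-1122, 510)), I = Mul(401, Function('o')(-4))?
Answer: 579690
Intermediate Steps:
Function('o')(w) = Add(6, Mul(6, w)) (Function('o')(w) = Mul(6, Add(1, w)) = Add(6, Mul(6, w)))
I = -7218 (I = Mul(401, Add(6, Mul(6, -4))) = Mul(401, Add(6, -24)) = Mul(401, -18) = -7218)
f = 586908 (f = Mul(-959, -612) = 586908)
Add(f, I) = Add(586908, -7218) = 579690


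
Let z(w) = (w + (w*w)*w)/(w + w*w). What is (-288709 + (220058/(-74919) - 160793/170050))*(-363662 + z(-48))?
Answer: 62876609636722775666923/598778869650 ≈ 1.0501e+11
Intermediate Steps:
z(w) = (w + w**3)/(w + w**2) (z(w) = (w + w**2*w)/(w + w**2) = (w + w**3)/(w + w**2))
(-288709 + (220058/(-74919) - 160793/170050))*(-363662 + z(-48)) = (-288709 + (220058/(-74919) - 160793/170050))*(-363662 + (1 + (-48)**2)/(1 - 48)) = (-288709 + (220058*(-1/74919) - 160793*1/170050))*(-363662 + (1 + 2304)/(-47)) = (-288709 + (-220058/74919 - 160793/170050))*(-363662 - 1/47*2305) = (-288709 - 49467313667/12739975950)*(-363662 - 2305/47) = -3678195183862217/12739975950*(-17094419/47) = 62876609636722775666923/598778869650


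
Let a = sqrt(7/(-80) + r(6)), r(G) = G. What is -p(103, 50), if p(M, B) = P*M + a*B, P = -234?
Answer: 24102 - 5*sqrt(2365)/2 ≈ 23980.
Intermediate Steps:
a = sqrt(2365)/20 (a = sqrt(7/(-80) + 6) = sqrt(7*(-1/80) + 6) = sqrt(-7/80 + 6) = sqrt(473/80) = sqrt(2365)/20 ≈ 2.4316)
p(M, B) = -234*M + B*sqrt(2365)/20 (p(M, B) = -234*M + (sqrt(2365)/20)*B = -234*M + B*sqrt(2365)/20)
-p(103, 50) = -(-234*103 + (1/20)*50*sqrt(2365)) = -(-24102 + 5*sqrt(2365)/2) = 24102 - 5*sqrt(2365)/2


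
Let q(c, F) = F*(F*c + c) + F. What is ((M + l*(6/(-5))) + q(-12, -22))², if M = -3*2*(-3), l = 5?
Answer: 30846916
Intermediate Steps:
M = 18 (M = -6*(-3) = 18)
q(c, F) = F + F*(c + F*c) (q(c, F) = F*(c + F*c) + F = F + F*(c + F*c))
((M + l*(6/(-5))) + q(-12, -22))² = ((18 + 5*(6/(-5))) - 22*(1 - 12 - 22*(-12)))² = ((18 + 5*(6*(-⅕))) - 22*(1 - 12 + 264))² = ((18 + 5*(-6/5)) - 22*253)² = ((18 - 6) - 5566)² = (12 - 5566)² = (-5554)² = 30846916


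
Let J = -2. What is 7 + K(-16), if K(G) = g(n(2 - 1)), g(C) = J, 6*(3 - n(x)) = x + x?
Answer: 5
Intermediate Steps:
n(x) = 3 - x/3 (n(x) = 3 - (x + x)/6 = 3 - x/3)
g(C) = -2
K(G) = -2
7 + K(-16) = 7 - 2 = 5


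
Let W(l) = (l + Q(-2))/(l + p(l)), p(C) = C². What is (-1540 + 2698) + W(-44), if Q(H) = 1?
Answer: 50951/44 ≈ 1158.0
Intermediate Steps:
W(l) = (1 + l)/(l + l²) (W(l) = (l + 1)/(l + l²) = (1 + l)/(l + l²))
(-1540 + 2698) + W(-44) = (-1540 + 2698) + 1/(-44) = 1158 - 1/44 = 50951/44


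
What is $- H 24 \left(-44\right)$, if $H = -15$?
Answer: $-15840$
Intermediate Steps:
$- H 24 \left(-44\right) = \left(-1\right) \left(-15\right) 24 \left(-44\right) = 15 \cdot 24 \left(-44\right) = 360 \left(-44\right) = -15840$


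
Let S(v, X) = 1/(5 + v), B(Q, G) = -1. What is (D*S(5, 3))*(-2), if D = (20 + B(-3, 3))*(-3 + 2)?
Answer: 19/5 ≈ 3.8000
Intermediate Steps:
D = -19 (D = (20 - 1)*(-3 + 2) = 19*(-1) = -19)
(D*S(5, 3))*(-2) = -19/(5 + 5)*(-2) = -19/10*(-2) = 19/5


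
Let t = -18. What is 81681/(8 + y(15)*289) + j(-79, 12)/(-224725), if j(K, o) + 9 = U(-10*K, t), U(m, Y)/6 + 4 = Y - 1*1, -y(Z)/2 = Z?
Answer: -18354489411/1946567950 ≈ -9.4292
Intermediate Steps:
y(Z) = -2*Z
U(m, Y) = -30 + 6*Y (U(m, Y) = -24 + 6*(Y - 1*1) = -24 + 6*(Y - 1) = -24 + 6*(-1 + Y) = -24 + (-6 + 6*Y) = -30 + 6*Y)
j(K, o) = -147 (j(K, o) = -9 + (-30 + 6*(-18)) = -9 + (-30 - 108) = -9 - 138 = -147)
81681/(8 + y(15)*289) + j(-79, 12)/(-224725) = 81681/(8 - 2*15*289) - 147/(-224725) = 81681/(8 - 30*289) - 147*(-1/224725) = 81681/(8 - 8670) + 147/224725 = 81681/(-8662) + 147/224725 = 81681*(-1/8662) + 147/224725 = -81681/8662 + 147/224725 = -18354489411/1946567950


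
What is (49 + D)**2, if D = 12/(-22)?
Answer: 284089/121 ≈ 2347.8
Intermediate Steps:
D = -6/11 (D = 12*(-1/22) = -6/11 ≈ -0.54545)
(49 + D)**2 = (49 - 6/11)**2 = (533/11)**2 = 284089/121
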